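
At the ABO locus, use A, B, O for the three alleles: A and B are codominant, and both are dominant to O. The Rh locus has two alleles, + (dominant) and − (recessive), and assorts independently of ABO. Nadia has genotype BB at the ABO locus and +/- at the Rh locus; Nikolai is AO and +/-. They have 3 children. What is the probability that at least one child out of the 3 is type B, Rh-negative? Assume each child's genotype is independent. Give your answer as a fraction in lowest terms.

169/512

ABO cross BB × AO → 1/2 B, 1/2 AB.
Rh cross +/- × +/- → 3/4 Rh+, 1/4 Rh-; so P(type B, Rh-negative) = 1/2 × 1/4 = 1/8 per child.
P(none) = (7/8)^3 = 343/512; P(at least one) = 1 − 343/512 = 169/512.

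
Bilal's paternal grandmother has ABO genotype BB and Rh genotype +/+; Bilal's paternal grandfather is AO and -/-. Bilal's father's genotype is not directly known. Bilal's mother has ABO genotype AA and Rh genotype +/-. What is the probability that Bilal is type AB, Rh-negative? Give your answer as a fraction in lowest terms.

Bilal's father's ABO genotype from BB × AO: 1/2 AB, 1/2 BO.
Crossing each possibility with the mother AA and summing P(type AB): 1/2·1/2 + 1/2·1/2 = 1/2.
Similarly for Rh via the father's Rh distribution: P(Rh-) = 1/4.
Independent loci: 1/2 × 1/4 = 1/8.

1/8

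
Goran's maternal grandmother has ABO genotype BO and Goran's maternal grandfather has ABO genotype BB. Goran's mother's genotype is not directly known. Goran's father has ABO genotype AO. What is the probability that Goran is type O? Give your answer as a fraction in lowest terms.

1/8

Goran's mother's ABO genotype from BO × BB: 1/2 BB, 1/2 BO.
Crossing each possibility with the father AO and summing P(type O): 1/2·0 + 1/2·1/4 = 1/8.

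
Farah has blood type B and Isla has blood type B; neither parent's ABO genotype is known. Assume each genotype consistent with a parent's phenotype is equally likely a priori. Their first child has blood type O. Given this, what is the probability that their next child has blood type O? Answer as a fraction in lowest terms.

1/4

Possible genotypes: Farah ∈ {BB, BO}; Isla ∈ {BB, BO}.
Weight each parental genotype pair by prior × P(type-O child):
  BO × BO: posterior weight 1; P(next child type O) = 1/4.
Weighted sum = 1/4.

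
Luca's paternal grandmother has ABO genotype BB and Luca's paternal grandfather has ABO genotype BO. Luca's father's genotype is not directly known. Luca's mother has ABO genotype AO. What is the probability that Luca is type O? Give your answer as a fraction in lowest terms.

1/8

Luca's father's ABO genotype from BB × BO: 1/2 BB, 1/2 BO.
Crossing each possibility with the mother AO and summing P(type O): 1/2·0 + 1/2·1/4 = 1/8.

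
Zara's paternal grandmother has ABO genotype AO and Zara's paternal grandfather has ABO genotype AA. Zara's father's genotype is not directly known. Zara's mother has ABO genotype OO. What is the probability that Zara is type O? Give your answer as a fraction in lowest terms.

1/4

Zara's father's ABO genotype from AO × AA: 1/2 AA, 1/2 AO.
Crossing each possibility with the mother OO and summing P(type O): 1/2·0 + 1/2·1/2 = 1/4.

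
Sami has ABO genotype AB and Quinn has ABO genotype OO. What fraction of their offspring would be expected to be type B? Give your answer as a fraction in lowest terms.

1/2

ABO cross AB × OO → offspring phenotypes: 1/2 A, 1/2 B.
So P(type B) = 1/2.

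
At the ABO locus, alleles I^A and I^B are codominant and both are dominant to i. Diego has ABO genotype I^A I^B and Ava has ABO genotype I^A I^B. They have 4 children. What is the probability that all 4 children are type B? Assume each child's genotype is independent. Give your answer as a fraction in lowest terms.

1/256

ABO cross I^A I^B × I^A I^B → 1/4 A, 1/4 B, 1/2 AB.
So P(type B) = 1/4 per child.
All 4 independent: (1/4)^4 = 1/256.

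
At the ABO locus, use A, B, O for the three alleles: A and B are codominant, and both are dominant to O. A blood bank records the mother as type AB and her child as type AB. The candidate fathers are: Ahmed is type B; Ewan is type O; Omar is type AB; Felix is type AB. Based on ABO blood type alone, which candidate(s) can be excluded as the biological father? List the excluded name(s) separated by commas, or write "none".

A candidate is excluded only if no genotype consistent with his phenotype could produce a type AB child with a type AB mother.
Ewan (type O): no genotype consistent with that phenotype can produce a type-AB child with a type-AB mother.

Ewan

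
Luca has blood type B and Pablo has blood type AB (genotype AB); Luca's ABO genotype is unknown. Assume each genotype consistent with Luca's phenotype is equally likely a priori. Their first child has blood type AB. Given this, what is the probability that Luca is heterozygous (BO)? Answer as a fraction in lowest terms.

1/3

Possible genotypes: Luca ∈ {BB, BO}; Pablo ∈ {AB}.
Weight each parental genotype pair by prior × P(type-AB child):
  BB × AB: posterior weight 2/3.
  BO × AB: posterior weight 1/3.
Sum the posterior weight over pairs where Luca is BO: 1/3.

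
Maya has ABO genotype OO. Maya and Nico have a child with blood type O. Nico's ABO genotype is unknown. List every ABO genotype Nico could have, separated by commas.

AO, BO, OO

For each candidate genotype of Nico, check whether crossing it with OO can produce every observed child phenotype.
  AA → possible child types {A} ✗
  AB → possible child types {A, B} ✗
  AO → possible child types {O, A} ✓
  BB → possible child types {B} ✗
  BO → possible child types {O, B} ✓
  OO → possible child types {O} ✓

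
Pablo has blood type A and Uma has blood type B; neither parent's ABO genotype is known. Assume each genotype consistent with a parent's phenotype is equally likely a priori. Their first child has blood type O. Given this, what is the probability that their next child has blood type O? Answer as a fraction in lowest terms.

1/4

Possible genotypes: Pablo ∈ {I^A I^A, I^A i}; Uma ∈ {I^B I^B, I^B i}.
Weight each parental genotype pair by prior × P(type-O child):
  I^A i × I^B i: posterior weight 1; P(next child type O) = 1/4.
Weighted sum = 1/4.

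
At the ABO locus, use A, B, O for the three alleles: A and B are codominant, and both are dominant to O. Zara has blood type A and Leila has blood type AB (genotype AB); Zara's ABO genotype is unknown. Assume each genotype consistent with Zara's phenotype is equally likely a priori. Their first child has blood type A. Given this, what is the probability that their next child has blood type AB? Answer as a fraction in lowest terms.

3/8

Possible genotypes: Zara ∈ {AA, AO}; Leila ∈ {AB}.
Weight each parental genotype pair by prior × P(type-A child):
  AA × AB: posterior weight 1/2; P(next child type AB) = 1/2.
  AO × AB: posterior weight 1/2; P(next child type AB) = 1/4.
Weighted sum = 3/8.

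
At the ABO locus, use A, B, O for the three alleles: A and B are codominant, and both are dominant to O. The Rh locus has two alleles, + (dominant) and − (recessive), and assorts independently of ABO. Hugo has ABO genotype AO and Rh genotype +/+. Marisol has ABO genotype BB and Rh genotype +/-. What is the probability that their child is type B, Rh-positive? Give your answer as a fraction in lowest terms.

ABO cross AO × BB → offspring phenotypes: 1/2 B, 1/2 AB.
Rh cross +/+ × +/- → 1 Rh+.
Independent loci: P(type B, Rh-positive) = 1/2 × 1 = 1/2.

1/2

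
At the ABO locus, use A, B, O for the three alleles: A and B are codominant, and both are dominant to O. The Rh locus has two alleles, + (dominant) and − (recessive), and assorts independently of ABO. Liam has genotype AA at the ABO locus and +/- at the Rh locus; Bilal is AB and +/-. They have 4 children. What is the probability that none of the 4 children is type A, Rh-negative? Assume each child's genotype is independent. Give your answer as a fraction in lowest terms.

2401/4096

ABO cross AA × AB → 1/2 A, 1/2 AB.
Rh cross +/- × +/- → 3/4 Rh+, 1/4 Rh-; so P(type A, Rh-negative) = 1/2 × 1/4 = 1/8 per child.
P(not type A, Rh-negative) = 7/8 for one child; (7/8)^4 = 2401/4096.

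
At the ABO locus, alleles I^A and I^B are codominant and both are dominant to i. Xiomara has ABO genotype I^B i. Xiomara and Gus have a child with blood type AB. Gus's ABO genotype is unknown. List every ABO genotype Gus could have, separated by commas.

For each candidate genotype of Gus, check whether crossing it with I^B i can produce every observed child phenotype.
  I^A I^A → possible child types {A, AB} ✓
  I^A I^B → possible child types {A, B, AB} ✓
  I^A i → possible child types {O, A, B, AB} ✓
  I^B I^B → possible child types {B} ✗
  I^B i → possible child types {O, B} ✗
  i i → possible child types {O, B} ✗

I^A I^A, I^A I^B, I^A i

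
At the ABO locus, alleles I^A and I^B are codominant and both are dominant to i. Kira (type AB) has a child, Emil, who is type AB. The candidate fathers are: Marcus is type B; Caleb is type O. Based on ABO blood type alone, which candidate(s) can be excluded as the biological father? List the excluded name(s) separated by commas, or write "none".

Caleb

A candidate is excluded only if no genotype consistent with his phenotype could produce a type AB child with a type AB mother.
Caleb (type O): no genotype consistent with that phenotype can produce a type-AB child with a type-AB mother.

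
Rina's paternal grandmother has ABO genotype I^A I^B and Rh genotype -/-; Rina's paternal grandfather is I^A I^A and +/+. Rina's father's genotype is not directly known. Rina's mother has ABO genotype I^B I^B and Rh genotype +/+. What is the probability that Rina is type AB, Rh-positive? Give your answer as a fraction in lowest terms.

3/4

Rina's father's ABO genotype from I^A I^B × I^A I^A: 1/2 I^A I^A, 1/2 I^A I^B.
Crossing each possibility with the mother I^B I^B and summing P(type AB): 1/2·1 + 1/2·1/2 = 3/4.
Similarly for Rh via the father's Rh distribution: P(Rh+) = 1.
Independent loci: 3/4 × 1 = 3/4.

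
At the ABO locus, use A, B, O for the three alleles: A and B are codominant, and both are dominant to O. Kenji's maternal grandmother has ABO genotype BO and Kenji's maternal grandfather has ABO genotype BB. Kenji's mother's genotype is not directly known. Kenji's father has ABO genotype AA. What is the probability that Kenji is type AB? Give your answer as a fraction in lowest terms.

Kenji's mother's ABO genotype from BO × BB: 1/2 BB, 1/2 BO.
Crossing each possibility with the father AA and summing P(type AB): 1/2·1 + 1/2·1/2 = 3/4.

3/4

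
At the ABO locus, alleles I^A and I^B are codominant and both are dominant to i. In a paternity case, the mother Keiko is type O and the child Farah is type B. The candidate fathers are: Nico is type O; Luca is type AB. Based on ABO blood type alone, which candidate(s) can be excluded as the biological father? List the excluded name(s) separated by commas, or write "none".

A candidate is excluded only if no genotype consistent with his phenotype could produce a type B child with a type O mother.
Nico (type O): no genotype consistent with that phenotype can produce a type-B child with a type-O mother.

Nico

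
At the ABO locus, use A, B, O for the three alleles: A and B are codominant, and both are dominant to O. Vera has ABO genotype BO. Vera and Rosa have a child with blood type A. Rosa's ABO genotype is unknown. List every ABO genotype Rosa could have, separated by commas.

For each candidate genotype of Rosa, check whether crossing it with BO can produce every observed child phenotype.
  AA → possible child types {A, AB} ✓
  AB → possible child types {A, B, AB} ✓
  AO → possible child types {O, A, B, AB} ✓
  BB → possible child types {B} ✗
  BO → possible child types {O, B} ✗
  OO → possible child types {O, B} ✗

AA, AB, AO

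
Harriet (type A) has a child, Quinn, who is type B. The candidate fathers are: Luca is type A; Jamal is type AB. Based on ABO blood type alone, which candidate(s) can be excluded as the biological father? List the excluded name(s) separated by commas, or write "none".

Luca

A candidate is excluded only if no genotype consistent with his phenotype could produce a type B child with a type A mother.
Luca (type A): no genotype consistent with that phenotype can produce a type-B child with a type-A mother.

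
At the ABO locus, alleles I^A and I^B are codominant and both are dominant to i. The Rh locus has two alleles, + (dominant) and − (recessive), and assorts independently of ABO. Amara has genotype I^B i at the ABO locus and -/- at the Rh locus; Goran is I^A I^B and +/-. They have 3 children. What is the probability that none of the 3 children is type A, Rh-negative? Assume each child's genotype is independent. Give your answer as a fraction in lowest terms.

ABO cross I^B i × I^A I^B → 1/4 A, 1/2 B, 1/4 AB.
Rh cross -/- × +/- → 1/2 Rh+, 1/2 Rh-; so P(type A, Rh-negative) = 1/4 × 1/2 = 1/8 per child.
P(not type A, Rh-negative) = 7/8 for one child; (7/8)^3 = 343/512.

343/512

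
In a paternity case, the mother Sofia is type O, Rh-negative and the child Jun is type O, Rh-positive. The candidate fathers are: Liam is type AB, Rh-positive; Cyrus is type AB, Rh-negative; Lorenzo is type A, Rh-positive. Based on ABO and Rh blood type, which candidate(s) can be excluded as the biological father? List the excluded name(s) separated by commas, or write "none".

A candidate is excluded only if no genotype consistent with his phenotype could produce a type O, Rh-positive child with a type O, Rh-negative mother.
Liam (type AB, Rh+): no genotype consistent with that phenotype can produce a type-O Rh+ child with a type-O mother.
Cyrus (type AB, Rh-): no genotype consistent with that phenotype can produce a type-O Rh+ child with a type-O mother.

Liam, Cyrus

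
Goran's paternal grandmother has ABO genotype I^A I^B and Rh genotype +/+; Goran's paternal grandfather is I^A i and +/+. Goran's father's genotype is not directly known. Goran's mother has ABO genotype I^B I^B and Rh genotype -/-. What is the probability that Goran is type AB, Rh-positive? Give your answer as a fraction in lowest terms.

Goran's father's ABO genotype from I^A I^B × I^A i: 1/4 I^A I^A, 1/4 I^A I^B, 1/4 I^A i, 1/4 I^B i.
Crossing each possibility with the mother I^B I^B and summing P(type AB): 1/4·1 + 1/4·1/2 + 1/4·1/2 + 1/4·0 = 1/2.
Similarly for Rh via the father's Rh distribution: P(Rh+) = 1.
Independent loci: 1/2 × 1 = 1/2.

1/2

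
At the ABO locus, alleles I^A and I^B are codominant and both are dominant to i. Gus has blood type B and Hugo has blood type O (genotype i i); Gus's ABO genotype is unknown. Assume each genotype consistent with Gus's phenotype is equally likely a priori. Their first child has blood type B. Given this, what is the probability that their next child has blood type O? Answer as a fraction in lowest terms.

1/6

Possible genotypes: Gus ∈ {I^B I^B, I^B i}; Hugo ∈ {i i}.
Weight each parental genotype pair by prior × P(type-B child):
  I^B I^B × i i: posterior weight 2/3; P(next child type O) = 0.
  I^B i × i i: posterior weight 1/3; P(next child type O) = 1/2.
Weighted sum = 1/6.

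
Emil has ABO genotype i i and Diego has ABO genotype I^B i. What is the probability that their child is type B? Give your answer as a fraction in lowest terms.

1/2

ABO cross i i × I^B i → offspring phenotypes: 1/2 O, 1/2 B.
So P(type B) = 1/2.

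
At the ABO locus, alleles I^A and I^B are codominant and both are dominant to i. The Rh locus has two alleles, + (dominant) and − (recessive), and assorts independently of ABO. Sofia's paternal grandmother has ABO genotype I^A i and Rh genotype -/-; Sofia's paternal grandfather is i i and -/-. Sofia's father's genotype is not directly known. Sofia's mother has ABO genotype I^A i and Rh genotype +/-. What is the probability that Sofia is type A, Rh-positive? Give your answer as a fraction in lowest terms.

Sofia's father's ABO genotype from I^A i × i i: 1/2 I^A i, 1/2 i i.
Crossing each possibility with the mother I^A i and summing P(type A): 1/2·3/4 + 1/2·1/2 = 5/8.
Similarly for Rh via the father's Rh distribution: P(Rh+) = 1/2.
Independent loci: 5/8 × 1/2 = 5/16.

5/16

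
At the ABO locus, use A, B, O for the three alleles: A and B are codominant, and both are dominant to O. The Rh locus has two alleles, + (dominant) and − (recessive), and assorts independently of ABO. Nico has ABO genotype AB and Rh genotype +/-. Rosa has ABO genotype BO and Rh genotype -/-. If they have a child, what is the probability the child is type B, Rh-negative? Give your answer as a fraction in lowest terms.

1/4

ABO cross AB × BO → offspring phenotypes: 1/4 A, 1/2 B, 1/4 AB.
Rh cross +/- × -/- → 1/2 Rh+, 1/2 Rh-.
Independent loci: P(type B, Rh-negative) = 1/2 × 1/2 = 1/4.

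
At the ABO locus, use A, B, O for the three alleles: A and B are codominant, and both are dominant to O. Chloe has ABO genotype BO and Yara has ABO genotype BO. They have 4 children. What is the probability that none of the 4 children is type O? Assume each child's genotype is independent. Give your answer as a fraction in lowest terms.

ABO cross BO × BO → 1/4 O, 3/4 B.
So P(type O) = 1/4 per child.
P(not type O) = 3/4 for one child; (3/4)^4 = 81/256.

81/256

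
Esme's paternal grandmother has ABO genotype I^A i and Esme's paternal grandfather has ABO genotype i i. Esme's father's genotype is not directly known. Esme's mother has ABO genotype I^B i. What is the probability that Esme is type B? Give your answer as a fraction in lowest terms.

Esme's father's ABO genotype from I^A i × i i: 1/2 I^A i, 1/2 i i.
Crossing each possibility with the mother I^B i and summing P(type B): 1/2·1/4 + 1/2·1/2 = 3/8.

3/8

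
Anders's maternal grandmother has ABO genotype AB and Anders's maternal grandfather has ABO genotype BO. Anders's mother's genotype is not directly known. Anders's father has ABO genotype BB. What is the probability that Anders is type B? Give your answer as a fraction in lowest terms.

3/4

Anders's mother's ABO genotype from AB × BO: 1/4 AB, 1/4 AO, 1/4 BB, 1/4 BO.
Crossing each possibility with the father BB and summing P(type B): 1/4·1/2 + 1/4·1/2 + 1/4·1 + 1/4·1 = 3/4.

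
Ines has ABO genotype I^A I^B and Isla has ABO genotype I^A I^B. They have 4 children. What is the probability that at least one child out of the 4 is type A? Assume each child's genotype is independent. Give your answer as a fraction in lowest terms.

175/256

ABO cross I^A I^B × I^A I^B → 1/4 A, 1/4 B, 1/2 AB.
So P(type A) = 1/4 per child.
P(none) = (3/4)^4 = 81/256; P(at least one) = 1 − 81/256 = 175/256.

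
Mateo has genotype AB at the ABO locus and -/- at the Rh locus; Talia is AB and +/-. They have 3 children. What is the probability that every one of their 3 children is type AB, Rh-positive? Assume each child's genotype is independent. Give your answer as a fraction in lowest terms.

1/64

ABO cross AB × AB → 1/4 A, 1/4 B, 1/2 AB.
Rh cross -/- × +/- → 1/2 Rh+, 1/2 Rh-; so P(type AB, Rh-positive) = 1/2 × 1/2 = 1/4 per child.
All 3 independent: (1/4)^3 = 1/64.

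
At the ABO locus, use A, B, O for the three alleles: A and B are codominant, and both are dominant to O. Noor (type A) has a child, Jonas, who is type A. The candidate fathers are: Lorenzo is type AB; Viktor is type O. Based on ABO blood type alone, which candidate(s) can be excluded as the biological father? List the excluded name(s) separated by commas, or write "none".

none

A candidate is excluded only if no genotype consistent with his phenotype could produce a type A child with a type A mother.
Every candidate has at least one consistent genotype combination, so none can be excluded.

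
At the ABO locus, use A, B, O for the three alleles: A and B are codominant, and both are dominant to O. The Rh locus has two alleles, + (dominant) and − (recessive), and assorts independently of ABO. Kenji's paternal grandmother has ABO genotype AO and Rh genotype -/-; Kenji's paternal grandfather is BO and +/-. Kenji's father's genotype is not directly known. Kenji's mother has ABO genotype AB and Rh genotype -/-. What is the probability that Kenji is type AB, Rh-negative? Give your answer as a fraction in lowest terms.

3/16

Kenji's father's ABO genotype from AO × BO: 1/4 AB, 1/4 AO, 1/4 BO, 1/4 OO.
Crossing each possibility with the mother AB and summing P(type AB): 1/4·1/2 + 1/4·1/4 + 1/4·1/4 + 1/4·0 = 1/4.
Similarly for Rh via the father's Rh distribution: P(Rh-) = 3/4.
Independent loci: 1/4 × 3/4 = 3/16.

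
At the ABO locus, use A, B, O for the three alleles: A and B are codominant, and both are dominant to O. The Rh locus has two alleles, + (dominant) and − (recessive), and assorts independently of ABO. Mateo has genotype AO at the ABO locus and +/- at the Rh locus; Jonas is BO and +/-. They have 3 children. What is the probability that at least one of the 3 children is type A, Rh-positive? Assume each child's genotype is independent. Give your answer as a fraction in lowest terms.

1899/4096

ABO cross AO × BO → 1/4 O, 1/4 A, 1/4 B, 1/4 AB.
Rh cross +/- × +/- → 3/4 Rh+, 1/4 Rh-; so P(type A, Rh-positive) = 1/4 × 3/4 = 3/16 per child.
P(none) = (13/16)^3 = 2197/4096; P(at least one) = 1 − 2197/4096 = 1899/4096.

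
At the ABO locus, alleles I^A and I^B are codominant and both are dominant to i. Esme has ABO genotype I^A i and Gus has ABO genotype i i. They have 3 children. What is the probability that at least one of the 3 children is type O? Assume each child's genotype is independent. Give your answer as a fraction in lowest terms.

7/8

ABO cross I^A i × i i → 1/2 O, 1/2 A.
So P(type O) = 1/2 per child.
P(none) = (1/2)^3 = 1/8; P(at least one) = 1 − 1/8 = 7/8.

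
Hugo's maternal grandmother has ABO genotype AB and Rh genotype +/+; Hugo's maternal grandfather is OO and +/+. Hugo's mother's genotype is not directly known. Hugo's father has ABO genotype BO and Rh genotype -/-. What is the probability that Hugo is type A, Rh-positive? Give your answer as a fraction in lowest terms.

1/8

Hugo's mother's ABO genotype from AB × OO: 1/2 AO, 1/2 BO.
Crossing each possibility with the father BO and summing P(type A): 1/2·1/4 + 1/2·0 = 1/8.
Similarly for Rh via the mother's Rh distribution: P(Rh+) = 1.
Independent loci: 1/8 × 1 = 1/8.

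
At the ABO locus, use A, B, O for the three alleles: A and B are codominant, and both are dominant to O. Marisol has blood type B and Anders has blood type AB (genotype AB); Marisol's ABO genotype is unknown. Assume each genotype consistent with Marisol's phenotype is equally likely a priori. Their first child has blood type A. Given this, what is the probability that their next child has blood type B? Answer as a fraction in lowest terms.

Possible genotypes: Marisol ∈ {BB, BO}; Anders ∈ {AB}.
Weight each parental genotype pair by prior × P(type-A child):
  BO × AB: posterior weight 1; P(next child type B) = 1/2.
Weighted sum = 1/2.

1/2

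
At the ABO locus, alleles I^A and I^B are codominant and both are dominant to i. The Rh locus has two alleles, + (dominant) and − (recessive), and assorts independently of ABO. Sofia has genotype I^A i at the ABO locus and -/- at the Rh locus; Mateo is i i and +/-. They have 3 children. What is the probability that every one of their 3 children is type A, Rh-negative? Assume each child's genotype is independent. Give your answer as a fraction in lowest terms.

ABO cross I^A i × i i → 1/2 O, 1/2 A.
Rh cross -/- × +/- → 1/2 Rh+, 1/2 Rh-; so P(type A, Rh-negative) = 1/2 × 1/2 = 1/4 per child.
All 3 independent: (1/4)^3 = 1/64.

1/64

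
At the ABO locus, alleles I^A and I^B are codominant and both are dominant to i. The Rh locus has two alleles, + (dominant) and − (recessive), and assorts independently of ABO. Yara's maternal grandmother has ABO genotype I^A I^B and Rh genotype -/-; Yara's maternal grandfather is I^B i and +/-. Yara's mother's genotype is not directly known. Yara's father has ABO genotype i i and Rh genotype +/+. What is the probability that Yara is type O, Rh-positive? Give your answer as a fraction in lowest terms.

Yara's mother's ABO genotype from I^A I^B × I^B i: 1/4 I^A I^B, 1/4 I^A i, 1/4 I^B I^B, 1/4 I^B i.
Crossing each possibility with the father i i and summing P(type O): 1/4·0 + 1/4·1/2 + 1/4·0 + 1/4·1/2 = 1/4.
Similarly for Rh via the mother's Rh distribution: P(Rh+) = 1.
Independent loci: 1/4 × 1 = 1/4.

1/4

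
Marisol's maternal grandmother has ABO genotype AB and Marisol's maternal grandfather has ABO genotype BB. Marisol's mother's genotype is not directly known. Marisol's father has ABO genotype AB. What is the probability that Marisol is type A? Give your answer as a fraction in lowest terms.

1/8

Marisol's mother's ABO genotype from AB × BB: 1/2 AB, 1/2 BB.
Crossing each possibility with the father AB and summing P(type A): 1/2·1/4 + 1/2·0 = 1/8.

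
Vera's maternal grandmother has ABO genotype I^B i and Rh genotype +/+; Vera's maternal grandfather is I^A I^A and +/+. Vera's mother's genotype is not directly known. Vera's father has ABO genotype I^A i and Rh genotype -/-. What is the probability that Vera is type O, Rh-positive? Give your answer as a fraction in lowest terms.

Vera's mother's ABO genotype from I^B i × I^A I^A: 1/2 I^A I^B, 1/2 I^A i.
Crossing each possibility with the father I^A i and summing P(type O): 1/2·0 + 1/2·1/4 = 1/8.
Similarly for Rh via the mother's Rh distribution: P(Rh+) = 1.
Independent loci: 1/8 × 1 = 1/8.

1/8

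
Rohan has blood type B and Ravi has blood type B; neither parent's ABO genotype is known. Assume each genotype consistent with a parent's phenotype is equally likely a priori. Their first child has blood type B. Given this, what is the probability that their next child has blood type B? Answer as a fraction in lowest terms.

19/20

Possible genotypes: Rohan ∈ {BB, BO}; Ravi ∈ {BB, BO}.
Weight each parental genotype pair by prior × P(type-B child):
  BB × BB: posterior weight 4/15; P(next child type B) = 1.
  BB × BO: posterior weight 4/15; P(next child type B) = 1.
  BO × BB: posterior weight 4/15; P(next child type B) = 1.
  BO × BO: posterior weight 1/5; P(next child type B) = 3/4.
Weighted sum = 19/20.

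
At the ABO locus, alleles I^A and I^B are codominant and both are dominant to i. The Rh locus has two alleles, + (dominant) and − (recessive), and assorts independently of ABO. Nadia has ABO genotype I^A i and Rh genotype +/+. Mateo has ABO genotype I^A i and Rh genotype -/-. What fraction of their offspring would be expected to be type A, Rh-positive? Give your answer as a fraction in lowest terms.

ABO cross I^A i × I^A i → offspring phenotypes: 1/4 O, 3/4 A.
Rh cross +/+ × -/- → 1 Rh+.
Independent loci: P(type A, Rh-positive) = 3/4 × 1 = 3/4.

3/4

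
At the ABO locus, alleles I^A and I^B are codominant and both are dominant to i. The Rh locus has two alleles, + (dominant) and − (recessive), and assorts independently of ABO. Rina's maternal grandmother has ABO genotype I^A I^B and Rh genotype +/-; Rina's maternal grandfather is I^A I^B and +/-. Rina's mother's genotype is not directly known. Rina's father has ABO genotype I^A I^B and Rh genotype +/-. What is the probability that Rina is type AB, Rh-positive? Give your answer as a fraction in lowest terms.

3/8

Rina's mother's ABO genotype from I^A I^B × I^A I^B: 1/4 I^A I^A, 1/2 I^A I^B, 1/4 I^B I^B.
Crossing each possibility with the father I^A I^B and summing P(type AB): 1/4·1/2 + 1/2·1/2 + 1/4·1/2 = 1/2.
Similarly for Rh via the mother's Rh distribution: P(Rh+) = 3/4.
Independent loci: 1/2 × 3/4 = 3/8.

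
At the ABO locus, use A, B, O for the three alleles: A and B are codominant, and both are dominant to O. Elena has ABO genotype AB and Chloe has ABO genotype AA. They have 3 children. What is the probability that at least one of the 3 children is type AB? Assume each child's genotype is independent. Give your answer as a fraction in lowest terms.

ABO cross AB × AA → 1/2 A, 1/2 AB.
So P(type AB) = 1/2 per child.
P(none) = (1/2)^3 = 1/8; P(at least one) = 1 − 1/8 = 7/8.

7/8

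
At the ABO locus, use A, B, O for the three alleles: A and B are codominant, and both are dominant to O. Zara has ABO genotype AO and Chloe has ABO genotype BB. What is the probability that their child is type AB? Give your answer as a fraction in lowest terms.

ABO cross AO × BB → offspring phenotypes: 1/2 B, 1/2 AB.
So P(type AB) = 1/2.

1/2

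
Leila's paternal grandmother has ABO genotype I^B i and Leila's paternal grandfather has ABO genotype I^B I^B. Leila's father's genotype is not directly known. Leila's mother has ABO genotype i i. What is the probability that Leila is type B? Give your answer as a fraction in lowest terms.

Leila's father's ABO genotype from I^B i × I^B I^B: 1/2 I^B I^B, 1/2 I^B i.
Crossing each possibility with the mother i i and summing P(type B): 1/2·1 + 1/2·1/2 = 3/4.

3/4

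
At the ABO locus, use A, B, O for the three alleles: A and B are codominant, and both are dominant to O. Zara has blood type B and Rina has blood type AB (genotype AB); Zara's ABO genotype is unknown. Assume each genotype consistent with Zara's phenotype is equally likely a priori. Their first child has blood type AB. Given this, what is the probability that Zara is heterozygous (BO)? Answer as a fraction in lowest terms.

1/3

Possible genotypes: Zara ∈ {BB, BO}; Rina ∈ {AB}.
Weight each parental genotype pair by prior × P(type-AB child):
  BB × AB: posterior weight 2/3.
  BO × AB: posterior weight 1/3.
Sum the posterior weight over pairs where Zara is BO: 1/3.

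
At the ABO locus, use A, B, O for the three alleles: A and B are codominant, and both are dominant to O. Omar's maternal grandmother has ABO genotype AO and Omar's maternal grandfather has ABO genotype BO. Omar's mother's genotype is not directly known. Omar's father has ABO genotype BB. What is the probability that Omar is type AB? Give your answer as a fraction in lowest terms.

Omar's mother's ABO genotype from AO × BO: 1/4 AB, 1/4 AO, 1/4 BO, 1/4 OO.
Crossing each possibility with the father BB and summing P(type AB): 1/4·1/2 + 1/4·1/2 + 1/4·0 + 1/4·0 = 1/4.

1/4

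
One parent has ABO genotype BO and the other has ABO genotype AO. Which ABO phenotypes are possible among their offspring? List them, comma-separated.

O, A, B, AB

Gametes from BO × AO give offspring ABO genotypes AB, AO, BO, OO, i.e. phenotypes O, A, B, AB.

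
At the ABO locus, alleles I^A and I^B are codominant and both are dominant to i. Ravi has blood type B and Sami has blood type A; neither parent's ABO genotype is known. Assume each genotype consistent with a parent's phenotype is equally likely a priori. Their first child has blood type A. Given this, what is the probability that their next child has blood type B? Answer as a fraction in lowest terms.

Possible genotypes: Ravi ∈ {I^B I^B, I^B i}; Sami ∈ {I^A I^A, I^A i}.
Weight each parental genotype pair by prior × P(type-A child):
  I^B i × I^A I^A: posterior weight 2/3; P(next child type B) = 0.
  I^B i × I^A i: posterior weight 1/3; P(next child type B) = 1/4.
Weighted sum = 1/12.

1/12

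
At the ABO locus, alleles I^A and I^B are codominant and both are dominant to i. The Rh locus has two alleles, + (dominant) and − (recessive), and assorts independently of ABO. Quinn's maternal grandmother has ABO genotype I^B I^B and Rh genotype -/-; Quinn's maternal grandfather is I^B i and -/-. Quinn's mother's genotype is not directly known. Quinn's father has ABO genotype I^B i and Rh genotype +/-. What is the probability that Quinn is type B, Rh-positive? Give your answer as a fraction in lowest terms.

7/16

Quinn's mother's ABO genotype from I^B I^B × I^B i: 1/2 I^B I^B, 1/2 I^B i.
Crossing each possibility with the father I^B i and summing P(type B): 1/2·1 + 1/2·3/4 = 7/8.
Similarly for Rh via the mother's Rh distribution: P(Rh+) = 1/2.
Independent loci: 7/8 × 1/2 = 7/16.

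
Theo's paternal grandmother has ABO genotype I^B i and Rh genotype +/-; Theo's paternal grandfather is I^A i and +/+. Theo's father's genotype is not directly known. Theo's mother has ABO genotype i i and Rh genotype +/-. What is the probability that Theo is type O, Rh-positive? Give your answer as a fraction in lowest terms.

Theo's father's ABO genotype from I^B i × I^A i: 1/4 I^A I^B, 1/4 I^A i, 1/4 I^B i, 1/4 i i.
Crossing each possibility with the mother i i and summing P(type O): 1/4·0 + 1/4·1/2 + 1/4·1/2 + 1/4·1 = 1/2.
Similarly for Rh via the father's Rh distribution: P(Rh+) = 7/8.
Independent loci: 1/2 × 7/8 = 7/16.

7/16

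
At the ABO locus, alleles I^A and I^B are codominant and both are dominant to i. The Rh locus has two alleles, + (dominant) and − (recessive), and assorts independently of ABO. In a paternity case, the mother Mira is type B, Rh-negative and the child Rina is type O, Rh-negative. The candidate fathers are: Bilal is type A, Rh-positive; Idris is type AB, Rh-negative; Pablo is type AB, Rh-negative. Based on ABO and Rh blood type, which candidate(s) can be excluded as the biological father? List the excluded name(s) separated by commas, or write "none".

Idris, Pablo

A candidate is excluded only if no genotype consistent with his phenotype could produce a type O, Rh-negative child with a type B, Rh-negative mother.
Idris (type AB, Rh-): no genotype consistent with that phenotype can produce a type-O Rh- child with a type-B mother.
Pablo (type AB, Rh-): no genotype consistent with that phenotype can produce a type-O Rh- child with a type-B mother.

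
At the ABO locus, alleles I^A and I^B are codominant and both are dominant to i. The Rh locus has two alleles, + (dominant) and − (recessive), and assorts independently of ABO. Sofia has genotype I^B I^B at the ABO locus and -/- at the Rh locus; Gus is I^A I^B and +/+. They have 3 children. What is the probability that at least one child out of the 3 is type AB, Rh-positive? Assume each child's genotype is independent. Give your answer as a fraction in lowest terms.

7/8

ABO cross I^B I^B × I^A I^B → 1/2 B, 1/2 AB.
Rh cross -/- × +/+ → 1 Rh+; so P(type AB, Rh-positive) = 1/2 × 1 = 1/2 per child.
P(none) = (1/2)^3 = 1/8; P(at least one) = 1 − 1/8 = 7/8.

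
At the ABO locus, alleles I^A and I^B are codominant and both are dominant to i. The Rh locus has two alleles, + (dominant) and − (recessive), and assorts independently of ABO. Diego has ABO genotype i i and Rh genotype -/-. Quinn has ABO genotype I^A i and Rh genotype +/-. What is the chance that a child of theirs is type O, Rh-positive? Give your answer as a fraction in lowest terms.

1/4

ABO cross i i × I^A i → offspring phenotypes: 1/2 O, 1/2 A.
Rh cross -/- × +/- → 1/2 Rh+, 1/2 Rh-.
Independent loci: P(type O, Rh-positive) = 1/2 × 1/2 = 1/4.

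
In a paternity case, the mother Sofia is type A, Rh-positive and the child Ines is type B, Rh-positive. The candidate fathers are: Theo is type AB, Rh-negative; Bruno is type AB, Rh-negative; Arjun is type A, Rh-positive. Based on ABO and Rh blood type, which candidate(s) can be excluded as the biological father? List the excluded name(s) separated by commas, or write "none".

A candidate is excluded only if no genotype consistent with his phenotype could produce a type B, Rh-positive child with a type A, Rh-positive mother.
Arjun (type A, Rh+): no genotype consistent with that phenotype can produce a type-B Rh+ child with a type-A mother.

Arjun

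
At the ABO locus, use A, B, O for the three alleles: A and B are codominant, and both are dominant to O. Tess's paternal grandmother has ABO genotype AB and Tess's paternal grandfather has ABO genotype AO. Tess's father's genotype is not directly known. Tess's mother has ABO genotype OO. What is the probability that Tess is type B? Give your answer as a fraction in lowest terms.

1/4

Tess's father's ABO genotype from AB × AO: 1/4 AA, 1/4 AB, 1/4 AO, 1/4 BO.
Crossing each possibility with the mother OO and summing P(type B): 1/4·0 + 1/4·1/2 + 1/4·0 + 1/4·1/2 = 1/4.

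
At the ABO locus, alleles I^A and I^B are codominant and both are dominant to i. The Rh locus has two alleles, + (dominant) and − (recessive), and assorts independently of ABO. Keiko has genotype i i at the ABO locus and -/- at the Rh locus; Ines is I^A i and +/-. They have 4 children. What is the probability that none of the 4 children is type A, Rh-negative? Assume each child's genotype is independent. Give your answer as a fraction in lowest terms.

81/256

ABO cross i i × I^A i → 1/2 O, 1/2 A.
Rh cross -/- × +/- → 1/2 Rh+, 1/2 Rh-; so P(type A, Rh-negative) = 1/2 × 1/2 = 1/4 per child.
P(not type A, Rh-negative) = 3/4 for one child; (3/4)^4 = 81/256.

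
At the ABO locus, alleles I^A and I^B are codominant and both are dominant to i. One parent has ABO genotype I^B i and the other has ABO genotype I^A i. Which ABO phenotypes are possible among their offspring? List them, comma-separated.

Gametes from I^B i × I^A i give offspring ABO genotypes I^A I^B, I^A i, I^B i, i i, i.e. phenotypes O, A, B, AB.

O, A, B, AB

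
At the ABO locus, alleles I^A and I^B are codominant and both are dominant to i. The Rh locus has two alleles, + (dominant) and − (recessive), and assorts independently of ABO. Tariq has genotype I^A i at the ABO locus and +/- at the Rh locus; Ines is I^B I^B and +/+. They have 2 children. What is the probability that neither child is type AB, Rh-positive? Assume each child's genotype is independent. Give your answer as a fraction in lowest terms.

1/4

ABO cross I^A i × I^B I^B → 1/2 B, 1/2 AB.
Rh cross +/- × +/+ → 1 Rh+; so P(type AB, Rh-positive) = 1/2 × 1 = 1/2 per child.
P(not type AB, Rh-positive) = 1/2 for one child; (1/2)^2 = 1/4.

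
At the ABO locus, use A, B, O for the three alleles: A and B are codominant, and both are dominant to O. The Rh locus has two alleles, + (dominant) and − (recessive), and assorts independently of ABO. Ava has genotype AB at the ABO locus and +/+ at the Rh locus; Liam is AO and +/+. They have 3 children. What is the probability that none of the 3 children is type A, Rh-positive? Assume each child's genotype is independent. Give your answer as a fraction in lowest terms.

ABO cross AB × AO → 1/2 A, 1/4 B, 1/4 AB.
Rh cross +/+ × +/+ → 1 Rh+; so P(type A, Rh-positive) = 1/2 × 1 = 1/2 per child.
P(not type A, Rh-positive) = 1/2 for one child; (1/2)^3 = 1/8.

1/8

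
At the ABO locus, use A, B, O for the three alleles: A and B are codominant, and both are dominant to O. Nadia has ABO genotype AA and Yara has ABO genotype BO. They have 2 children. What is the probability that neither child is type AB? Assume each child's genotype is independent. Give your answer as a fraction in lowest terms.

1/4

ABO cross AA × BO → 1/2 A, 1/2 AB.
So P(type AB) = 1/2 per child.
P(not type AB) = 1/2 for one child; (1/2)^2 = 1/4.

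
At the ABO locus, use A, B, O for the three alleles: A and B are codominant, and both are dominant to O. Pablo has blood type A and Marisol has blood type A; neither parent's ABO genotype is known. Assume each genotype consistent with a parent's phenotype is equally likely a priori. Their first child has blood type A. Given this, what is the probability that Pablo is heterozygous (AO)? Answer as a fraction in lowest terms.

7/15

Possible genotypes: Pablo ∈ {AA, AO}; Marisol ∈ {AA, AO}.
Weight each parental genotype pair by prior × P(type-A child):
  AA × AA: posterior weight 4/15.
  AA × AO: posterior weight 4/15.
  AO × AA: posterior weight 4/15.
  AO × AO: posterior weight 1/5.
Sum the posterior weight over pairs where Pablo is AO: 7/15.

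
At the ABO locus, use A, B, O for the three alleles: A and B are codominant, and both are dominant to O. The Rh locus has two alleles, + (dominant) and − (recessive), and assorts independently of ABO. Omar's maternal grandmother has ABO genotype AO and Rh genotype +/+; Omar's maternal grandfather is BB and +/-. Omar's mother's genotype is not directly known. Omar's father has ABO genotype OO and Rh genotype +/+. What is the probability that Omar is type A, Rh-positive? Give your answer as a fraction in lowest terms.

Omar's mother's ABO genotype from AO × BB: 1/2 AB, 1/2 BO.
Crossing each possibility with the father OO and summing P(type A): 1/2·1/2 + 1/2·0 = 1/4.
Similarly for Rh via the mother's Rh distribution: P(Rh+) = 1.
Independent loci: 1/4 × 1 = 1/4.

1/4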